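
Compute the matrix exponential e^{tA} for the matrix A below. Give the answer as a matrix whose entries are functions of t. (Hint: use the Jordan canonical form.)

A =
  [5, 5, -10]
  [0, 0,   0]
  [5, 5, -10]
e^{tA} =
  [2 - exp(-5*t), 1 - exp(-5*t), -2 + 2*exp(-5*t)]
  [0, 1, 0]
  [1 - exp(-5*t), 1 - exp(-5*t), -1 + 2*exp(-5*t)]

Strategy: write A = P · J · P⁻¹ where J is a Jordan canonical form, so e^{tA} = P · e^{tJ} · P⁻¹, and e^{tJ} can be computed block-by-block.

A has Jordan form
J =
  [-5, 0, 0]
  [ 0, 0, 0]
  [ 0, 0, 0]
(up to reordering of blocks).

Per-block formulas:
  For a 1×1 block at λ = 0: exp(t · [0]) = [e^(0t)].
  For a 1×1 block at λ = -5: exp(t · [-5]) = [e^(-5t)].

After assembling e^{tJ} and conjugating by P, we get:

e^{tA} =
  [2 - exp(-5*t), 1 - exp(-5*t), -2 + 2*exp(-5*t)]
  [0, 1, 0]
  [1 - exp(-5*t), 1 - exp(-5*t), -1 + 2*exp(-5*t)]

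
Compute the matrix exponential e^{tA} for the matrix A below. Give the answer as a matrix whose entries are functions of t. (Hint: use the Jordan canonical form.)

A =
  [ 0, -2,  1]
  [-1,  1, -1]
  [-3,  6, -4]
e^{tA} =
  [t*exp(-t) + exp(-t), -2*t*exp(-t), t*exp(-t)]
  [-t*exp(-t), 2*t*exp(-t) + exp(-t), -t*exp(-t)]
  [-3*t*exp(-t), 6*t*exp(-t), -3*t*exp(-t) + exp(-t)]

Strategy: write A = P · J · P⁻¹ where J is a Jordan canonical form, so e^{tA} = P · e^{tJ} · P⁻¹, and e^{tJ} can be computed block-by-block.

A has Jordan form
J =
  [-1,  1,  0]
  [ 0, -1,  0]
  [ 0,  0, -1]
(up to reordering of blocks).

Per-block formulas:
  For a 1×1 block at λ = -1: exp(t · [-1]) = [e^(-1t)].
  For a 2×2 Jordan block J_2(-1): exp(t · J_2(-1)) = e^(-1t)·(I + t·N), where N is the 2×2 nilpotent shift.

After assembling e^{tJ} and conjugating by P, we get:

e^{tA} =
  [t*exp(-t) + exp(-t), -2*t*exp(-t), t*exp(-t)]
  [-t*exp(-t), 2*t*exp(-t) + exp(-t), -t*exp(-t)]
  [-3*t*exp(-t), 6*t*exp(-t), -3*t*exp(-t) + exp(-t)]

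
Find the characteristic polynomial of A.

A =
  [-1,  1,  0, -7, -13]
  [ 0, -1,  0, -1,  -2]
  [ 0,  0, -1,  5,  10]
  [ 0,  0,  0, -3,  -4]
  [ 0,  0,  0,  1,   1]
x^5 + 5*x^4 + 10*x^3 + 10*x^2 + 5*x + 1

Expanding det(x·I − A) (e.g. by cofactor expansion or by noting that A is similar to its Jordan form J, which has the same characteristic polynomial as A) gives
  χ_A(x) = x^5 + 5*x^4 + 10*x^3 + 10*x^2 + 5*x + 1
which factors as (x + 1)^5. The eigenvalues (with algebraic multiplicities) are λ = -1 with multiplicity 5.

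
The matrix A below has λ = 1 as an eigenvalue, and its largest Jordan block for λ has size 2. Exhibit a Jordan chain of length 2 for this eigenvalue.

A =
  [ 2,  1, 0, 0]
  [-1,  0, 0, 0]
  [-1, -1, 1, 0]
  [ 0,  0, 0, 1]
A Jordan chain for λ = 1 of length 2:
v_1 = (1, -1, -1, 0)ᵀ
v_2 = (1, 0, 0, 0)ᵀ

Let N = A − (1)·I. We want v_2 with N^2 v_2 = 0 but N^1 v_2 ≠ 0; then v_{j-1} := N · v_j for j = 2, …, 2.

Pick v_2 = (1, 0, 0, 0)ᵀ.
Then v_1 = N · v_2 = (1, -1, -1, 0)ᵀ.

Sanity check: (A − (1)·I) v_1 = (0, 0, 0, 0)ᵀ = 0. ✓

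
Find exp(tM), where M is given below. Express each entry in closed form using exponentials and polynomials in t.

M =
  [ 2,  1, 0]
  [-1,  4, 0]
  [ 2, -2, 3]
e^{tM} =
  [-t*exp(3*t) + exp(3*t), t*exp(3*t), 0]
  [-t*exp(3*t), t*exp(3*t) + exp(3*t), 0]
  [2*t*exp(3*t), -2*t*exp(3*t), exp(3*t)]

Strategy: write M = P · J · P⁻¹ where J is a Jordan canonical form, so e^{tM} = P · e^{tJ} · P⁻¹, and e^{tJ} can be computed block-by-block.

M has Jordan form
J =
  [3, 1, 0]
  [0, 3, 0]
  [0, 0, 3]
(up to reordering of blocks).

Per-block formulas:
  For a 2×2 Jordan block J_2(3): exp(t · J_2(3)) = e^(3t)·(I + t·N), where N is the 2×2 nilpotent shift.
  For a 1×1 block at λ = 3: exp(t · [3]) = [e^(3t)].

After assembling e^{tJ} and conjugating by P, we get:

e^{tM} =
  [-t*exp(3*t) + exp(3*t), t*exp(3*t), 0]
  [-t*exp(3*t), t*exp(3*t) + exp(3*t), 0]
  [2*t*exp(3*t), -2*t*exp(3*t), exp(3*t)]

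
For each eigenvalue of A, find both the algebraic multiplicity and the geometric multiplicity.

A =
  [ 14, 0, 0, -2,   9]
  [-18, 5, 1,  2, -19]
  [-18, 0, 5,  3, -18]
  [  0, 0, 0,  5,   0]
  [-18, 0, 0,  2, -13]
λ = -4: alg = 1, geom = 1; λ = 5: alg = 4, geom = 2

Step 1 — factor the characteristic polynomial to read off the algebraic multiplicities:
  χ_A(x) = (x - 5)^4*(x + 4)

Step 2 — compute geometric multiplicities via the rank-nullity identity g(λ) = n − rank(A − λI):
  rank(A − (-4)·I) = 4, so dim ker(A − (-4)·I) = n − 4 = 1
  rank(A − (5)·I) = 3, so dim ker(A − (5)·I) = n − 3 = 2

Summary:
  λ = -4: algebraic multiplicity = 1, geometric multiplicity = 1
  λ = 5: algebraic multiplicity = 4, geometric multiplicity = 2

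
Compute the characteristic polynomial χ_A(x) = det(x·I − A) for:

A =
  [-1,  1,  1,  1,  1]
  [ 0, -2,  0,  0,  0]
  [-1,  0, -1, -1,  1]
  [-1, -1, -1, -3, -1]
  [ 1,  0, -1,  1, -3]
x^5 + 10*x^4 + 40*x^3 + 80*x^2 + 80*x + 32

Expanding det(x·I − A) (e.g. by cofactor expansion or by noting that A is similar to its Jordan form J, which has the same characteristic polynomial as A) gives
  χ_A(x) = x^5 + 10*x^4 + 40*x^3 + 80*x^2 + 80*x + 32
which factors as (x + 2)^5. The eigenvalues (with algebraic multiplicities) are λ = -2 with multiplicity 5.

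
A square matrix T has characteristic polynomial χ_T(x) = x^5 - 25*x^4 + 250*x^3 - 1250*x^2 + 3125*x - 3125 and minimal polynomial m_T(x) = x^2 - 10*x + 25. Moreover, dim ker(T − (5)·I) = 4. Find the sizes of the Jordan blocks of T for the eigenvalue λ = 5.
Block sizes for λ = 5: [2, 1, 1, 1]

Step 1 — from the characteristic polynomial, algebraic multiplicity of λ = 5 is 5. From dim ker(T − (5)·I) = 4, there are exactly 4 Jordan blocks for λ = 5.
Step 2 — from the minimal polynomial, the factor (x − 5)^2 tells us the largest block for λ = 5 has size 2.
Step 3 — with total size 5, 4 blocks, and largest block 2, the block sizes (in nonincreasing order) are [2, 1, 1, 1].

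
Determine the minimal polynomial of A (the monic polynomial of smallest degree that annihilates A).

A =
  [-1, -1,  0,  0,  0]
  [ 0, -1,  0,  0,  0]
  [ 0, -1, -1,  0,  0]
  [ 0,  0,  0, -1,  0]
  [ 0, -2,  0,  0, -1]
x^2 + 2*x + 1

The characteristic polynomial is χ_A(x) = (x + 1)^5, so the eigenvalues are known. The minimal polynomial is
  m_A(x) = Π_λ (x − λ)^{k_λ}
where k_λ is the size of the *largest* Jordan block for λ (equivalently, the smallest k with (A − λI)^k v = 0 for every generalised eigenvector v of λ).

  λ = -1: largest Jordan block has size 2, contributing (x + 1)^2

So m_A(x) = (x + 1)^2 = x^2 + 2*x + 1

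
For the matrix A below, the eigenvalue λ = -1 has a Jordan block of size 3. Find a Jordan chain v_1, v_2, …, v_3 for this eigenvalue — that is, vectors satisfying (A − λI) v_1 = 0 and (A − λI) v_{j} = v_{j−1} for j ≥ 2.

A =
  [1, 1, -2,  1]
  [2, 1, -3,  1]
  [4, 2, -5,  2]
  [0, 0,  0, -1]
A Jordan chain for λ = -1 of length 3:
v_1 = (-2, -4, -4, 0)ᵀ
v_2 = (2, 2, 4, 0)ᵀ
v_3 = (1, 0, 0, 0)ᵀ

Let N = A − (-1)·I. We want v_3 with N^3 v_3 = 0 but N^2 v_3 ≠ 0; then v_{j-1} := N · v_j for j = 3, …, 2.

Pick v_3 = (1, 0, 0, 0)ᵀ.
Then v_2 = N · v_3 = (2, 2, 4, 0)ᵀ.
Then v_1 = N · v_2 = (-2, -4, -4, 0)ᵀ.

Sanity check: (A − (-1)·I) v_1 = (0, 0, 0, 0)ᵀ = 0. ✓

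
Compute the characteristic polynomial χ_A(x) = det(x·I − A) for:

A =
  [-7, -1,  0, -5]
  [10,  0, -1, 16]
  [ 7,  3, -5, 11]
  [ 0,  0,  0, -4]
x^4 + 16*x^3 + 96*x^2 + 256*x + 256

Expanding det(x·I − A) (e.g. by cofactor expansion or by noting that A is similar to its Jordan form J, which has the same characteristic polynomial as A) gives
  χ_A(x) = x^4 + 16*x^3 + 96*x^2 + 256*x + 256
which factors as (x + 4)^4. The eigenvalues (with algebraic multiplicities) are λ = -4 with multiplicity 4.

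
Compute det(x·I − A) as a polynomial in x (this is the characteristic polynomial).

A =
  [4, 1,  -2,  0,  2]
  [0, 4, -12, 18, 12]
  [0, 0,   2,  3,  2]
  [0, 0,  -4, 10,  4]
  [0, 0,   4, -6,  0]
x^5 - 20*x^4 + 160*x^3 - 640*x^2 + 1280*x - 1024

Expanding det(x·I − A) (e.g. by cofactor expansion or by noting that A is similar to its Jordan form J, which has the same characteristic polynomial as A) gives
  χ_A(x) = x^5 - 20*x^4 + 160*x^3 - 640*x^2 + 1280*x - 1024
which factors as (x - 4)^5. The eigenvalues (with algebraic multiplicities) are λ = 4 with multiplicity 5.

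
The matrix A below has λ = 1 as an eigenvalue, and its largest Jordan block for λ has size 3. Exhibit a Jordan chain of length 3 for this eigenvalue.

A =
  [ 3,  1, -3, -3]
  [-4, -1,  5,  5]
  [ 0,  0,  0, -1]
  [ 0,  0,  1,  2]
A Jordan chain for λ = 1 of length 3:
v_1 = (-1, 2, 0, 0)ᵀ
v_2 = (-3, 5, -1, 1)ᵀ
v_3 = (0, 0, 1, 0)ᵀ

Let N = A − (1)·I. We want v_3 with N^3 v_3 = 0 but N^2 v_3 ≠ 0; then v_{j-1} := N · v_j for j = 3, …, 2.

Pick v_3 = (0, 0, 1, 0)ᵀ.
Then v_2 = N · v_3 = (-3, 5, -1, 1)ᵀ.
Then v_1 = N · v_2 = (-1, 2, 0, 0)ᵀ.

Sanity check: (A − (1)·I) v_1 = (0, 0, 0, 0)ᵀ = 0. ✓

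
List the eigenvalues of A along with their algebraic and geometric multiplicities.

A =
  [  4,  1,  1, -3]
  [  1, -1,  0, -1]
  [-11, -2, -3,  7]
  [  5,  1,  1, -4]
λ = -1: alg = 4, geom = 2

Step 1 — factor the characteristic polynomial to read off the algebraic multiplicities:
  χ_A(x) = (x + 1)^4

Step 2 — compute geometric multiplicities via the rank-nullity identity g(λ) = n − rank(A − λI):
  rank(A − (-1)·I) = 2, so dim ker(A − (-1)·I) = n − 2 = 2

Summary:
  λ = -1: algebraic multiplicity = 4, geometric multiplicity = 2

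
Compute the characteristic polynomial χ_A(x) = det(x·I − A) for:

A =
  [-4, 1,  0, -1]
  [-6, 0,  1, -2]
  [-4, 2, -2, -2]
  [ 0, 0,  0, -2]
x^4 + 8*x^3 + 24*x^2 + 32*x + 16

Expanding det(x·I − A) (e.g. by cofactor expansion or by noting that A is similar to its Jordan form J, which has the same characteristic polynomial as A) gives
  χ_A(x) = x^4 + 8*x^3 + 24*x^2 + 32*x + 16
which factors as (x + 2)^4. The eigenvalues (with algebraic multiplicities) are λ = -2 with multiplicity 4.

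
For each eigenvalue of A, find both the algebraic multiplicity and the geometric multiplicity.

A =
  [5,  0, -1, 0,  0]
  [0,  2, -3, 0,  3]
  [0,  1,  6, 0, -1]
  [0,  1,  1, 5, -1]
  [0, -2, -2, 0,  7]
λ = 5: alg = 5, geom = 3

Step 1 — factor the characteristic polynomial to read off the algebraic multiplicities:
  χ_A(x) = (x - 5)^5

Step 2 — compute geometric multiplicities via the rank-nullity identity g(λ) = n − rank(A − λI):
  rank(A − (5)·I) = 2, so dim ker(A − (5)·I) = n − 2 = 3

Summary:
  λ = 5: algebraic multiplicity = 5, geometric multiplicity = 3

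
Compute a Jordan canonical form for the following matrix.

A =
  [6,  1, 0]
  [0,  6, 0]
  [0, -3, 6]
J_2(6) ⊕ J_1(6)

The characteristic polynomial is
  det(x·I − A) = x^3 - 18*x^2 + 108*x - 216 = (x - 6)^3

Eigenvalues and multiplicities (the geometric multiplicity of λ is n − rank(A − λI), which equals the number of Jordan blocks for λ):
  λ = 6: algebraic multiplicity = 3, geometric multiplicity = 2

Determining the block sizes for each eigenvalue:
  λ = 6: 2 blocks summing to 3 forces exactly one block of size 2 and the rest size 1 → block sizes [2, 1]

Assembling the blocks gives a Jordan form
J =
  [6, 1, 0]
  [0, 6, 0]
  [0, 0, 6]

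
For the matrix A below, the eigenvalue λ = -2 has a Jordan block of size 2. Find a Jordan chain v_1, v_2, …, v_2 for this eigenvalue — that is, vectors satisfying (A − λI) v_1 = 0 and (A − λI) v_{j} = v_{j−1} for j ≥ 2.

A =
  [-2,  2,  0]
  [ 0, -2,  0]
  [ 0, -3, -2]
A Jordan chain for λ = -2 of length 2:
v_1 = (2, 0, -3)ᵀ
v_2 = (0, 1, 0)ᵀ

Let N = A − (-2)·I. We want v_2 with N^2 v_2 = 0 but N^1 v_2 ≠ 0; then v_{j-1} := N · v_j for j = 2, …, 2.

Pick v_2 = (0, 1, 0)ᵀ.
Then v_1 = N · v_2 = (2, 0, -3)ᵀ.

Sanity check: (A − (-2)·I) v_1 = (0, 0, 0)ᵀ = 0. ✓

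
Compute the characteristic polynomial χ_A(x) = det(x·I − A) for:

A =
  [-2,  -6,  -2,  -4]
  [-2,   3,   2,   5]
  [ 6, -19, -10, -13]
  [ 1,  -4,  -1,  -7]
x^4 + 16*x^3 + 96*x^2 + 256*x + 256

Expanding det(x·I − A) (e.g. by cofactor expansion or by noting that A is similar to its Jordan form J, which has the same characteristic polynomial as A) gives
  χ_A(x) = x^4 + 16*x^3 + 96*x^2 + 256*x + 256
which factors as (x + 4)^4. The eigenvalues (with algebraic multiplicities) are λ = -4 with multiplicity 4.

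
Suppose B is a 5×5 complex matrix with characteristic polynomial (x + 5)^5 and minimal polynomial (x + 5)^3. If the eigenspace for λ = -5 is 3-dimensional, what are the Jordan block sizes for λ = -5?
Block sizes for λ = -5: [3, 1, 1]

Step 1 — from the characteristic polynomial, algebraic multiplicity of λ = -5 is 5. From dim ker(B − (-5)·I) = 3, there are exactly 3 Jordan blocks for λ = -5.
Step 2 — from the minimal polynomial, the factor (x + 5)^3 tells us the largest block for λ = -5 has size 3.
Step 3 — with total size 5, 3 blocks, and largest block 3, the block sizes (in nonincreasing order) are [3, 1, 1].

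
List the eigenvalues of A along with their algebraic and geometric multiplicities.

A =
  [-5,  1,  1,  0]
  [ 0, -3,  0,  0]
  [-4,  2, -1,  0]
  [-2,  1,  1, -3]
λ = -3: alg = 4, geom = 3

Step 1 — factor the characteristic polynomial to read off the algebraic multiplicities:
  χ_A(x) = (x + 3)^4

Step 2 — compute geometric multiplicities via the rank-nullity identity g(λ) = n − rank(A − λI):
  rank(A − (-3)·I) = 1, so dim ker(A − (-3)·I) = n − 1 = 3

Summary:
  λ = -3: algebraic multiplicity = 4, geometric multiplicity = 3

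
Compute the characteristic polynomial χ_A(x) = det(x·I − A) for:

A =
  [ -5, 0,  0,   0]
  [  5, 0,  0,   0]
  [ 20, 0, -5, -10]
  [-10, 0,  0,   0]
x^4 + 10*x^3 + 25*x^2

Expanding det(x·I − A) (e.g. by cofactor expansion or by noting that A is similar to its Jordan form J, which has the same characteristic polynomial as A) gives
  χ_A(x) = x^4 + 10*x^3 + 25*x^2
which factors as x^2*(x + 5)^2. The eigenvalues (with algebraic multiplicities) are λ = -5 with multiplicity 2, λ = 0 with multiplicity 2.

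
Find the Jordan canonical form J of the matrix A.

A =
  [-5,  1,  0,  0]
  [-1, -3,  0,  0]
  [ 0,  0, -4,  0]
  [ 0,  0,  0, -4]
J_2(-4) ⊕ J_1(-4) ⊕ J_1(-4)

The characteristic polynomial is
  det(x·I − A) = x^4 + 16*x^3 + 96*x^2 + 256*x + 256 = (x + 4)^4

Eigenvalues and multiplicities (the geometric multiplicity of λ is n − rank(A − λI), which equals the number of Jordan blocks for λ):
  λ = -4: algebraic multiplicity = 4, geometric multiplicity = 3

Determining the block sizes for each eigenvalue:
  λ = -4: 3 blocks summing to 4 forces exactly one block of size 2 and the rest size 1 → block sizes [2, 1, 1]

Assembling the blocks gives a Jordan form
J =
  [-4,  1,  0,  0]
  [ 0, -4,  0,  0]
  [ 0,  0, -4,  0]
  [ 0,  0,  0, -4]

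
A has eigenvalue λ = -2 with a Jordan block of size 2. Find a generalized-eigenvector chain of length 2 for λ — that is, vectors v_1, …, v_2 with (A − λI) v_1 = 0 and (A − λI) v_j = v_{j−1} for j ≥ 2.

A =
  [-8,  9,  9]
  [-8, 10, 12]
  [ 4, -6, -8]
A Jordan chain for λ = -2 of length 2:
v_1 = (-6, -8, 4)ᵀ
v_2 = (1, 0, 0)ᵀ

Let N = A − (-2)·I. We want v_2 with N^2 v_2 = 0 but N^1 v_2 ≠ 0; then v_{j-1} := N · v_j for j = 2, …, 2.

Pick v_2 = (1, 0, 0)ᵀ.
Then v_1 = N · v_2 = (-6, -8, 4)ᵀ.

Sanity check: (A − (-2)·I) v_1 = (0, 0, 0)ᵀ = 0. ✓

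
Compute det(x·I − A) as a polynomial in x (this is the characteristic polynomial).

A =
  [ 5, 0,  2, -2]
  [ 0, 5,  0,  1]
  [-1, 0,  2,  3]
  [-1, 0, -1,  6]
x^4 - 18*x^3 + 120*x^2 - 350*x + 375

Expanding det(x·I − A) (e.g. by cofactor expansion or by noting that A is similar to its Jordan form J, which has the same characteristic polynomial as A) gives
  χ_A(x) = x^4 - 18*x^3 + 120*x^2 - 350*x + 375
which factors as (x - 5)^3*(x - 3). The eigenvalues (with algebraic multiplicities) are λ = 3 with multiplicity 1, λ = 5 with multiplicity 3.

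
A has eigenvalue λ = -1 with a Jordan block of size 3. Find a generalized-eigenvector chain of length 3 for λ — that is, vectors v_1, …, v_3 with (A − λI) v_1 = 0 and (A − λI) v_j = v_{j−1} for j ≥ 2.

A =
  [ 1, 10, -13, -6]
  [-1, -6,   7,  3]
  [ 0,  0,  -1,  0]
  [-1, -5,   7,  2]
A Jordan chain for λ = -1 of length 3:
v_1 = (2, -1, 0, -1)ᵀ
v_2 = (-13, 7, 0, 7)ᵀ
v_3 = (0, 0, 1, 0)ᵀ

Let N = A − (-1)·I. We want v_3 with N^3 v_3 = 0 but N^2 v_3 ≠ 0; then v_{j-1} := N · v_j for j = 3, …, 2.

Pick v_3 = (0, 0, 1, 0)ᵀ.
Then v_2 = N · v_3 = (-13, 7, 0, 7)ᵀ.
Then v_1 = N · v_2 = (2, -1, 0, -1)ᵀ.

Sanity check: (A − (-1)·I) v_1 = (0, 0, 0, 0)ᵀ = 0. ✓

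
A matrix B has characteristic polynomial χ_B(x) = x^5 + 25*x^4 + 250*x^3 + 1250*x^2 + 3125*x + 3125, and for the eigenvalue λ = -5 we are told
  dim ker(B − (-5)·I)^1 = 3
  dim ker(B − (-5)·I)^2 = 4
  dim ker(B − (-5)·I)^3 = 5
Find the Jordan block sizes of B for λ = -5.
Block sizes for λ = -5: [3, 1, 1]

From the dimensions of kernels of powers, the number of Jordan blocks of size at least j is d_j − d_{j−1} where d_j = dim ker(N^j) (with d_0 = 0). Computing the differences gives [3, 1, 1].
The number of blocks of size exactly k is (#blocks of size ≥ k) − (#blocks of size ≥ k + 1), so the partition is: 2 block(s) of size 1, 1 block(s) of size 3.
In nonincreasing order the block sizes are [3, 1, 1].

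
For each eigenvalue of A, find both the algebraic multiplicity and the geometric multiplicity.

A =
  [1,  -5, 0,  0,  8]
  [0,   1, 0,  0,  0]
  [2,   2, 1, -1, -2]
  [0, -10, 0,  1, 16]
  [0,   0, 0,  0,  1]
λ = 1: alg = 5, geom = 3

Step 1 — factor the characteristic polynomial to read off the algebraic multiplicities:
  χ_A(x) = (x - 1)^5

Step 2 — compute geometric multiplicities via the rank-nullity identity g(λ) = n − rank(A − λI):
  rank(A − (1)·I) = 2, so dim ker(A − (1)·I) = n − 2 = 3

Summary:
  λ = 1: algebraic multiplicity = 5, geometric multiplicity = 3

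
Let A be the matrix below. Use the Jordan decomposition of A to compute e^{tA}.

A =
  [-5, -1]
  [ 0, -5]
e^{tA} =
  [exp(-5*t), -t*exp(-5*t)]
  [0, exp(-5*t)]

Strategy: write A = P · J · P⁻¹ where J is a Jordan canonical form, so e^{tA} = P · e^{tJ} · P⁻¹, and e^{tJ} can be computed block-by-block.

A has Jordan form
J =
  [-5,  1]
  [ 0, -5]
(up to reordering of blocks).

Per-block formulas:
  For a 2×2 Jordan block J_2(-5): exp(t · J_2(-5)) = e^(-5t)·(I + t·N), where N is the 2×2 nilpotent shift.

After assembling e^{tJ} and conjugating by P, we get:

e^{tA} =
  [exp(-5*t), -t*exp(-5*t)]
  [0, exp(-5*t)]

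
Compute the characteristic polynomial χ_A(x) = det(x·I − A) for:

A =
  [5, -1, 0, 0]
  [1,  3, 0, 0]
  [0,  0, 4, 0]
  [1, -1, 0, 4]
x^4 - 16*x^3 + 96*x^2 - 256*x + 256

Expanding det(x·I − A) (e.g. by cofactor expansion or by noting that A is similar to its Jordan form J, which has the same characteristic polynomial as A) gives
  χ_A(x) = x^4 - 16*x^3 + 96*x^2 - 256*x + 256
which factors as (x - 4)^4. The eigenvalues (with algebraic multiplicities) are λ = 4 with multiplicity 4.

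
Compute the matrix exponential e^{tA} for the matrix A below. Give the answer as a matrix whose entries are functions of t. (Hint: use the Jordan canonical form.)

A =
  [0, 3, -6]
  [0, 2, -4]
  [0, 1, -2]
e^{tA} =
  [1, 3*t, -6*t]
  [0, 2*t + 1, -4*t]
  [0, t, 1 - 2*t]

Strategy: write A = P · J · P⁻¹ where J is a Jordan canonical form, so e^{tA} = P · e^{tJ} · P⁻¹, and e^{tJ} can be computed block-by-block.

A has Jordan form
J =
  [0, 1, 0]
  [0, 0, 0]
  [0, 0, 0]
(up to reordering of blocks).

Per-block formulas:
  For a 2×2 Jordan block J_2(0): exp(t · J_2(0)) = e^(0t)·(I + t·N), where N is the 2×2 nilpotent shift.
  For a 1×1 block at λ = 0: exp(t · [0]) = [e^(0t)].

After assembling e^{tJ} and conjugating by P, we get:

e^{tA} =
  [1, 3*t, -6*t]
  [0, 2*t + 1, -4*t]
  [0, t, 1 - 2*t]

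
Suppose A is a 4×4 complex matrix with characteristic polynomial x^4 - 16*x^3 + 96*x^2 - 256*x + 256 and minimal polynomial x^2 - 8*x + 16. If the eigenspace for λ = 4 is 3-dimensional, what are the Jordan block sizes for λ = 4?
Block sizes for λ = 4: [2, 1, 1]

Step 1 — from the characteristic polynomial, algebraic multiplicity of λ = 4 is 4. From dim ker(A − (4)·I) = 3, there are exactly 3 Jordan blocks for λ = 4.
Step 2 — from the minimal polynomial, the factor (x − 4)^2 tells us the largest block for λ = 4 has size 2.
Step 3 — with total size 4, 3 blocks, and largest block 2, the block sizes (in nonincreasing order) are [2, 1, 1].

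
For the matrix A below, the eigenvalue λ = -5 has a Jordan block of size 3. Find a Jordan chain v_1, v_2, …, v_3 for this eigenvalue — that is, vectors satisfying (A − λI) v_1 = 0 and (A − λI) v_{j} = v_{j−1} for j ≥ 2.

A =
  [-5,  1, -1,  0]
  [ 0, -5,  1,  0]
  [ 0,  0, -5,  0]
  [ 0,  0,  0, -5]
A Jordan chain for λ = -5 of length 3:
v_1 = (1, 0, 0, 0)ᵀ
v_2 = (-1, 1, 0, 0)ᵀ
v_3 = (0, 0, 1, 0)ᵀ

Let N = A − (-5)·I. We want v_3 with N^3 v_3 = 0 but N^2 v_3 ≠ 0; then v_{j-1} := N · v_j for j = 3, …, 2.

Pick v_3 = (0, 0, 1, 0)ᵀ.
Then v_2 = N · v_3 = (-1, 1, 0, 0)ᵀ.
Then v_1 = N · v_2 = (1, 0, 0, 0)ᵀ.

Sanity check: (A − (-5)·I) v_1 = (0, 0, 0, 0)ᵀ = 0. ✓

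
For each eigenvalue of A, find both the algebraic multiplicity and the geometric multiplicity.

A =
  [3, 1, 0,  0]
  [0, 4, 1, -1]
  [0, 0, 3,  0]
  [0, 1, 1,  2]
λ = 3: alg = 4, geom = 2

Step 1 — factor the characteristic polynomial to read off the algebraic multiplicities:
  χ_A(x) = (x - 3)^4

Step 2 — compute geometric multiplicities via the rank-nullity identity g(λ) = n − rank(A − λI):
  rank(A − (3)·I) = 2, so dim ker(A − (3)·I) = n − 2 = 2

Summary:
  λ = 3: algebraic multiplicity = 4, geometric multiplicity = 2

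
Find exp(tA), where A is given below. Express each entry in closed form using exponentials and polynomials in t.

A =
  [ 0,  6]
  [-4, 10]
e^{tA} =
  [-2*exp(6*t) + 3*exp(4*t), 3*exp(6*t) - 3*exp(4*t)]
  [-2*exp(6*t) + 2*exp(4*t), 3*exp(6*t) - 2*exp(4*t)]

Strategy: write A = P · J · P⁻¹ where J is a Jordan canonical form, so e^{tA} = P · e^{tJ} · P⁻¹, and e^{tJ} can be computed block-by-block.

A has Jordan form
J =
  [4, 0]
  [0, 6]
(up to reordering of blocks).

Per-block formulas:
  For a 1×1 block at λ = 4: exp(t · [4]) = [e^(4t)].
  For a 1×1 block at λ = 6: exp(t · [6]) = [e^(6t)].

After assembling e^{tJ} and conjugating by P, we get:

e^{tA} =
  [-2*exp(6*t) + 3*exp(4*t), 3*exp(6*t) - 3*exp(4*t)]
  [-2*exp(6*t) + 2*exp(4*t), 3*exp(6*t) - 2*exp(4*t)]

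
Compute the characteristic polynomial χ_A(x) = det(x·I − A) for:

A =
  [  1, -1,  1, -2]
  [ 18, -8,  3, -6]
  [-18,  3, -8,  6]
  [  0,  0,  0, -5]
x^4 + 20*x^3 + 150*x^2 + 500*x + 625

Expanding det(x·I − A) (e.g. by cofactor expansion or by noting that A is similar to its Jordan form J, which has the same characteristic polynomial as A) gives
  χ_A(x) = x^4 + 20*x^3 + 150*x^2 + 500*x + 625
which factors as (x + 5)^4. The eigenvalues (with algebraic multiplicities) are λ = -5 with multiplicity 4.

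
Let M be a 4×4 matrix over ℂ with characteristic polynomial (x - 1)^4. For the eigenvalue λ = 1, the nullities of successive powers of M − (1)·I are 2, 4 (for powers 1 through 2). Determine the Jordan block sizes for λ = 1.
Block sizes for λ = 1: [2, 2]

From the dimensions of kernels of powers, the number of Jordan blocks of size at least j is d_j − d_{j−1} where d_j = dim ker(N^j) (with d_0 = 0). Computing the differences gives [2, 2].
The number of blocks of size exactly k is (#blocks of size ≥ k) − (#blocks of size ≥ k + 1), so the partition is: 2 block(s) of size 2.
In nonincreasing order the block sizes are [2, 2].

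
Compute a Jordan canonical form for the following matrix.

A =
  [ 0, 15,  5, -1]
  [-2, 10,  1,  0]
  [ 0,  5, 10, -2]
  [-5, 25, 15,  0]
J_2(5) ⊕ J_2(5)

The characteristic polynomial is
  det(x·I − A) = x^4 - 20*x^3 + 150*x^2 - 500*x + 625 = (x - 5)^4

Eigenvalues and multiplicities (the geometric multiplicity of λ is n − rank(A − λI), which equals the number of Jordan blocks for λ):
  λ = 5: algebraic multiplicity = 4, geometric multiplicity = 2

Determining the block sizes for each eigenvalue:
  λ = 5: with am = 4 and gm = 2, the partition is not yet determined (e.g. several partitions of 4 into 2 parts exist). Let N = A − (5)·I. Computing rank(N^1) = 2, rank(N^2) = 0; the number of blocks of size ≥ j is rank(N^{j−1}) − rank(N^j), giving [2, 2]. So we have 2 block(s) of size 2 → block sizes [2, 2]

Assembling the blocks gives a Jordan form
J =
  [5, 1, 0, 0]
  [0, 5, 0, 0]
  [0, 0, 5, 1]
  [0, 0, 0, 5]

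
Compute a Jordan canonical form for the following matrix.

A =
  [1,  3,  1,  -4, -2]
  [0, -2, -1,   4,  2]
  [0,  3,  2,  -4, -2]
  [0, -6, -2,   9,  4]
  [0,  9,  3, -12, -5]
J_2(1) ⊕ J_1(1) ⊕ J_1(1) ⊕ J_1(1)

The characteristic polynomial is
  det(x·I − A) = x^5 - 5*x^4 + 10*x^3 - 10*x^2 + 5*x - 1 = (x - 1)^5

Eigenvalues and multiplicities (the geometric multiplicity of λ is n − rank(A − λI), which equals the number of Jordan blocks for λ):
  λ = 1: algebraic multiplicity = 5, geometric multiplicity = 4

Determining the block sizes for each eigenvalue:
  λ = 1: 4 blocks summing to 5 forces exactly one block of size 2 and the rest size 1 → block sizes [2, 1, 1, 1]

Assembling the blocks gives a Jordan form
J =
  [1, 1, 0, 0, 0]
  [0, 1, 0, 0, 0]
  [0, 0, 1, 0, 0]
  [0, 0, 0, 1, 0]
  [0, 0, 0, 0, 1]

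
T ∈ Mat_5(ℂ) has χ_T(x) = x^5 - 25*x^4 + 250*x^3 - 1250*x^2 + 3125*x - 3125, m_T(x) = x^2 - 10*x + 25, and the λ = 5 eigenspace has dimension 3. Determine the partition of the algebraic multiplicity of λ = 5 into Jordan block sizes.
Block sizes for λ = 5: [2, 2, 1]

Step 1 — from the characteristic polynomial, algebraic multiplicity of λ = 5 is 5. From dim ker(T − (5)·I) = 3, there are exactly 3 Jordan blocks for λ = 5.
Step 2 — from the minimal polynomial, the factor (x − 5)^2 tells us the largest block for λ = 5 has size 2.
Step 3 — with total size 5, 3 blocks, and largest block 2, the block sizes (in nonincreasing order) are [2, 2, 1].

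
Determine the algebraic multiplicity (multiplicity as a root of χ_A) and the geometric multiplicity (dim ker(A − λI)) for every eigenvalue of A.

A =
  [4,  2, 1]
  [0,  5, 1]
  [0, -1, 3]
λ = 4: alg = 3, geom = 1

Step 1 — factor the characteristic polynomial to read off the algebraic multiplicities:
  χ_A(x) = (x - 4)^3

Step 2 — compute geometric multiplicities via the rank-nullity identity g(λ) = n − rank(A − λI):
  rank(A − (4)·I) = 2, so dim ker(A − (4)·I) = n − 2 = 1

Summary:
  λ = 4: algebraic multiplicity = 3, geometric multiplicity = 1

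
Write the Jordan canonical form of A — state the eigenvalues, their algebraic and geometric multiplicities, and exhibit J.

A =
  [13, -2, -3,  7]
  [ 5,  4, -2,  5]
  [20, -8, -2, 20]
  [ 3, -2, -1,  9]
J_2(6) ⊕ J_2(6)

The characteristic polynomial is
  det(x·I − A) = x^4 - 24*x^3 + 216*x^2 - 864*x + 1296 = (x - 6)^4

Eigenvalues and multiplicities (the geometric multiplicity of λ is n − rank(A − λI), which equals the number of Jordan blocks for λ):
  λ = 6: algebraic multiplicity = 4, geometric multiplicity = 2

Determining the block sizes for each eigenvalue:
  λ = 6: with am = 4 and gm = 2, the partition is not yet determined (e.g. several partitions of 4 into 2 parts exist). Let N = A − (6)·I. Computing rank(N^1) = 2, rank(N^2) = 0; the number of blocks of size ≥ j is rank(N^{j−1}) − rank(N^j), giving [2, 2]. So we have 2 block(s) of size 2 → block sizes [2, 2]

Assembling the blocks gives a Jordan form
J =
  [6, 1, 0, 0]
  [0, 6, 0, 0]
  [0, 0, 6, 1]
  [0, 0, 0, 6]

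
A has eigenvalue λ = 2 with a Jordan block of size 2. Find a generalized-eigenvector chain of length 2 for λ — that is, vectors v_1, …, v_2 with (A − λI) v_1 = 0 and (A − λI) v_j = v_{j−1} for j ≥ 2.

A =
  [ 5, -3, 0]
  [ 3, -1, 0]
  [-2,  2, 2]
A Jordan chain for λ = 2 of length 2:
v_1 = (3, 3, -2)ᵀ
v_2 = (1, 0, 0)ᵀ

Let N = A − (2)·I. We want v_2 with N^2 v_2 = 0 but N^1 v_2 ≠ 0; then v_{j-1} := N · v_j for j = 2, …, 2.

Pick v_2 = (1, 0, 0)ᵀ.
Then v_1 = N · v_2 = (3, 3, -2)ᵀ.

Sanity check: (A − (2)·I) v_1 = (0, 0, 0)ᵀ = 0. ✓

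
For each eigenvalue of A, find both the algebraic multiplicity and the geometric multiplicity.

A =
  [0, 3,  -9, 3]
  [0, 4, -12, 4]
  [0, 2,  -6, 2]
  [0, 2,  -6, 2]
λ = 0: alg = 4, geom = 3

Step 1 — factor the characteristic polynomial to read off the algebraic multiplicities:
  χ_A(x) = x^4

Step 2 — compute geometric multiplicities via the rank-nullity identity g(λ) = n − rank(A − λI):
  rank(A − (0)·I) = 1, so dim ker(A − (0)·I) = n − 1 = 3

Summary:
  λ = 0: algebraic multiplicity = 4, geometric multiplicity = 3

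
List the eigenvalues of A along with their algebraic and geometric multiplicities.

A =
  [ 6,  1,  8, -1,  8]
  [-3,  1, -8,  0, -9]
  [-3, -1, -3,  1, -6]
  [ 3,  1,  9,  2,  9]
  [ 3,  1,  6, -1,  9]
λ = 3: alg = 5, geom = 2

Step 1 — factor the characteristic polynomial to read off the algebraic multiplicities:
  χ_A(x) = (x - 3)^5

Step 2 — compute geometric multiplicities via the rank-nullity identity g(λ) = n − rank(A − λI):
  rank(A − (3)·I) = 3, so dim ker(A − (3)·I) = n − 3 = 2

Summary:
  λ = 3: algebraic multiplicity = 5, geometric multiplicity = 2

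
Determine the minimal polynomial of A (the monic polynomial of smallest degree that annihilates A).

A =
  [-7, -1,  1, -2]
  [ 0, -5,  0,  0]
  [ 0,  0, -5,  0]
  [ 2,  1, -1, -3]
x^2 + 10*x + 25

The characteristic polynomial is χ_A(x) = (x + 5)^4, so the eigenvalues are known. The minimal polynomial is
  m_A(x) = Π_λ (x − λ)^{k_λ}
where k_λ is the size of the *largest* Jordan block for λ (equivalently, the smallest k with (A − λI)^k v = 0 for every generalised eigenvector v of λ).

  λ = -5: largest Jordan block has size 2, contributing (x + 5)^2

So m_A(x) = (x + 5)^2 = x^2 + 10*x + 25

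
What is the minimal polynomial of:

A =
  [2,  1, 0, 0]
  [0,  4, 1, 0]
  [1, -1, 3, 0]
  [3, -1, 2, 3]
x^3 - 9*x^2 + 27*x - 27

The characteristic polynomial is χ_A(x) = (x - 3)^4, so the eigenvalues are known. The minimal polynomial is
  m_A(x) = Π_λ (x − λ)^{k_λ}
where k_λ is the size of the *largest* Jordan block for λ (equivalently, the smallest k with (A − λI)^k v = 0 for every generalised eigenvector v of λ).

  λ = 3: largest Jordan block has size 3, contributing (x − 3)^3

So m_A(x) = (x - 3)^3 = x^3 - 9*x^2 + 27*x - 27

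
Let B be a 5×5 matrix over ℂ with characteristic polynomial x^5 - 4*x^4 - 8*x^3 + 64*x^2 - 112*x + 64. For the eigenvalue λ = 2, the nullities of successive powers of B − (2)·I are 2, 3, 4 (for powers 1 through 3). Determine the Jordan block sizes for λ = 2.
Block sizes for λ = 2: [3, 1]

From the dimensions of kernels of powers, the number of Jordan blocks of size at least j is d_j − d_{j−1} where d_j = dim ker(N^j) (with d_0 = 0). Computing the differences gives [2, 1, 1].
The number of blocks of size exactly k is (#blocks of size ≥ k) − (#blocks of size ≥ k + 1), so the partition is: 1 block(s) of size 1, 1 block(s) of size 3.
In nonincreasing order the block sizes are [3, 1].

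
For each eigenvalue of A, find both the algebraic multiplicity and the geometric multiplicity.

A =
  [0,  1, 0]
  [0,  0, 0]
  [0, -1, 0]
λ = 0: alg = 3, geom = 2

Step 1 — factor the characteristic polynomial to read off the algebraic multiplicities:
  χ_A(x) = x^3

Step 2 — compute geometric multiplicities via the rank-nullity identity g(λ) = n − rank(A − λI):
  rank(A − (0)·I) = 1, so dim ker(A − (0)·I) = n − 1 = 2

Summary:
  λ = 0: algebraic multiplicity = 3, geometric multiplicity = 2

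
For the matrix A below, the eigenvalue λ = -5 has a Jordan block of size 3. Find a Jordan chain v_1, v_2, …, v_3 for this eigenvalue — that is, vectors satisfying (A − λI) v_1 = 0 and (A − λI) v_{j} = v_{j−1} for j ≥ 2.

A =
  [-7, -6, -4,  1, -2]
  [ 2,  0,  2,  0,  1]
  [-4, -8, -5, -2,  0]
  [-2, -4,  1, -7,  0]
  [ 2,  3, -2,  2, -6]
A Jordan chain for λ = -5 of length 3:
v_1 = (2, 0, -4, -4, 4)ᵀ
v_2 = (-2, 2, -4, -2, 2)ᵀ
v_3 = (1, 0, 0, 0, 0)ᵀ

Let N = A − (-5)·I. We want v_3 with N^3 v_3 = 0 but N^2 v_3 ≠ 0; then v_{j-1} := N · v_j for j = 3, …, 2.

Pick v_3 = (1, 0, 0, 0, 0)ᵀ.
Then v_2 = N · v_3 = (-2, 2, -4, -2, 2)ᵀ.
Then v_1 = N · v_2 = (2, 0, -4, -4, 4)ᵀ.

Sanity check: (A − (-5)·I) v_1 = (0, 0, 0, 0, 0)ᵀ = 0. ✓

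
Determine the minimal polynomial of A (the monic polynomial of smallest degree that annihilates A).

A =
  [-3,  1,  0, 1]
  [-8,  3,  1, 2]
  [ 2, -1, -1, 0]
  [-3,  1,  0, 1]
x^3

The characteristic polynomial is χ_A(x) = x^4, so the eigenvalues are known. The minimal polynomial is
  m_A(x) = Π_λ (x − λ)^{k_λ}
where k_λ is the size of the *largest* Jordan block for λ (equivalently, the smallest k with (A − λI)^k v = 0 for every generalised eigenvector v of λ).

  λ = 0: largest Jordan block has size 3, contributing (x − 0)^3

So m_A(x) = x^3 = x^3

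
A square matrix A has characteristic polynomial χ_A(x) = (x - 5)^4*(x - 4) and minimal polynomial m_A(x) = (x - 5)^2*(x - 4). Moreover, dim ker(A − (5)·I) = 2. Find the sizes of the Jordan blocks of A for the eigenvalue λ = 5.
Block sizes for λ = 5: [2, 2]

Step 1 — from the characteristic polynomial, algebraic multiplicity of λ = 5 is 4. From dim ker(A − (5)·I) = 2, there are exactly 2 Jordan blocks for λ = 5.
Step 2 — from the minimal polynomial, the factor (x − 5)^2 tells us the largest block for λ = 5 has size 2.
Step 3 — with total size 4, 2 blocks, and largest block 2, the block sizes (in nonincreasing order) are [2, 2].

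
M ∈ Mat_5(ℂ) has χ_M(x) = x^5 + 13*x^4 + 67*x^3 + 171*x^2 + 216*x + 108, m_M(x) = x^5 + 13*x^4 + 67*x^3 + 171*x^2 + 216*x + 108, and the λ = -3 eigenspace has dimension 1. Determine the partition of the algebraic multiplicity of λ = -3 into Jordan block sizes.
Block sizes for λ = -3: [3]

Step 1 — from the characteristic polynomial, algebraic multiplicity of λ = -3 is 3. From dim ker(M − (-3)·I) = 1, there are exactly 1 Jordan blocks for λ = -3.
Step 2 — from the minimal polynomial, the factor (x + 3)^3 tells us the largest block for λ = -3 has size 3.
Step 3 — with total size 3, 1 blocks, and largest block 3, the block sizes (in nonincreasing order) are [3].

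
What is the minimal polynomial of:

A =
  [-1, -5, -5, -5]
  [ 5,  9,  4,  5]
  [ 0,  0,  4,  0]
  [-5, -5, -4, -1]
x^3 - 7*x^2 + 8*x + 16

The characteristic polynomial is χ_A(x) = (x - 4)^3*(x + 1), so the eigenvalues are known. The minimal polynomial is
  m_A(x) = Π_λ (x − λ)^{k_λ}
where k_λ is the size of the *largest* Jordan block for λ (equivalently, the smallest k with (A − λI)^k v = 0 for every generalised eigenvector v of λ).

  λ = -1: largest Jordan block has size 1, contributing (x + 1)
  λ = 4: largest Jordan block has size 2, contributing (x − 4)^2

So m_A(x) = (x - 4)^2*(x + 1) = x^3 - 7*x^2 + 8*x + 16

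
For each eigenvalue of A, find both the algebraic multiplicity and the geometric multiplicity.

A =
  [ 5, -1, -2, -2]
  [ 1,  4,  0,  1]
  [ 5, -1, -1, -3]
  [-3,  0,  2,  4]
λ = 3: alg = 4, geom = 2

Step 1 — factor the characteristic polynomial to read off the algebraic multiplicities:
  χ_A(x) = (x - 3)^4

Step 2 — compute geometric multiplicities via the rank-nullity identity g(λ) = n − rank(A − λI):
  rank(A − (3)·I) = 2, so dim ker(A − (3)·I) = n − 2 = 2

Summary:
  λ = 3: algebraic multiplicity = 4, geometric multiplicity = 2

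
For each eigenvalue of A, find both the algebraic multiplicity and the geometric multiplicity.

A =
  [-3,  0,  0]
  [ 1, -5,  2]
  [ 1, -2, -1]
λ = -3: alg = 3, geom = 2

Step 1 — factor the characteristic polynomial to read off the algebraic multiplicities:
  χ_A(x) = (x + 3)^3

Step 2 — compute geometric multiplicities via the rank-nullity identity g(λ) = n − rank(A − λI):
  rank(A − (-3)·I) = 1, so dim ker(A − (-3)·I) = n − 1 = 2

Summary:
  λ = -3: algebraic multiplicity = 3, geometric multiplicity = 2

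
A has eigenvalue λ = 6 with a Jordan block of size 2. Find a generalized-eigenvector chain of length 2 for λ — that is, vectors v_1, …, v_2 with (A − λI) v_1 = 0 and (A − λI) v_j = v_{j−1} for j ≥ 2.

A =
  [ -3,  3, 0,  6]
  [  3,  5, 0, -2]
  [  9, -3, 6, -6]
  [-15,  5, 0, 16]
A Jordan chain for λ = 6 of length 2:
v_1 = (-9, 3, 9, -15)ᵀ
v_2 = (1, 0, 0, 0)ᵀ

Let N = A − (6)·I. We want v_2 with N^2 v_2 = 0 but N^1 v_2 ≠ 0; then v_{j-1} := N · v_j for j = 2, …, 2.

Pick v_2 = (1, 0, 0, 0)ᵀ.
Then v_1 = N · v_2 = (-9, 3, 9, -15)ᵀ.

Sanity check: (A − (6)·I) v_1 = (0, 0, 0, 0)ᵀ = 0. ✓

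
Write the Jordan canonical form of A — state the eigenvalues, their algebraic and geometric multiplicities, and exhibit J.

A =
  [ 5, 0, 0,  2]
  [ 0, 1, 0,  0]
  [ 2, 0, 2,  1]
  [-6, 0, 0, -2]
J_1(1) ⊕ J_1(1) ⊕ J_2(2)

The characteristic polynomial is
  det(x·I − A) = x^4 - 6*x^3 + 13*x^2 - 12*x + 4 = (x - 2)^2*(x - 1)^2

Eigenvalues and multiplicities (the geometric multiplicity of λ is n − rank(A − λI), which equals the number of Jordan blocks for λ):
  λ = 1: algebraic multiplicity = 2, geometric multiplicity = 2
  λ = 2: algebraic multiplicity = 2, geometric multiplicity = 1

Determining the block sizes for each eigenvalue:
  λ = 1: gm = am = 2, so every block has size 1 → block sizes [1, 1]
  λ = 2: one block (gm = 1), so the single block has size am = 2 → block sizes [2]

Assembling the blocks gives a Jordan form
J =
  [1, 0, 0, 0]
  [0, 1, 0, 0]
  [0, 0, 2, 1]
  [0, 0, 0, 2]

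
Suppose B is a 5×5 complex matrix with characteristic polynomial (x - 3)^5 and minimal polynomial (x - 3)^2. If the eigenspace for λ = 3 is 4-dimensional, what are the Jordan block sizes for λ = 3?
Block sizes for λ = 3: [2, 1, 1, 1]

Step 1 — from the characteristic polynomial, algebraic multiplicity of λ = 3 is 5. From dim ker(B − (3)·I) = 4, there are exactly 4 Jordan blocks for λ = 3.
Step 2 — from the minimal polynomial, the factor (x − 3)^2 tells us the largest block for λ = 3 has size 2.
Step 3 — with total size 5, 4 blocks, and largest block 2, the block sizes (in nonincreasing order) are [2, 1, 1, 1].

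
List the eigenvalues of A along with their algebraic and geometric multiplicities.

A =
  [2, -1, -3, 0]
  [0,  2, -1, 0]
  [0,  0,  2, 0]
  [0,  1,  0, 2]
λ = 2: alg = 4, geom = 2

Step 1 — factor the characteristic polynomial to read off the algebraic multiplicities:
  χ_A(x) = (x - 2)^4

Step 2 — compute geometric multiplicities via the rank-nullity identity g(λ) = n − rank(A − λI):
  rank(A − (2)·I) = 2, so dim ker(A − (2)·I) = n − 2 = 2

Summary:
  λ = 2: algebraic multiplicity = 4, geometric multiplicity = 2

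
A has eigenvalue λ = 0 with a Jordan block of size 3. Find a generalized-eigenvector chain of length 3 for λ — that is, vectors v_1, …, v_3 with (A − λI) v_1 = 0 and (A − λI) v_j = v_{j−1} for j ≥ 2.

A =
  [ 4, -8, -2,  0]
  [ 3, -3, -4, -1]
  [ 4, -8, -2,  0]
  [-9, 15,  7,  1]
A Jordan chain for λ = 0 of length 3:
v_1 = (-16, -4, -16, 28)ᵀ
v_2 = (4, 3, 4, -9)ᵀ
v_3 = (1, 0, 0, 0)ᵀ

Let N = A − (0)·I. We want v_3 with N^3 v_3 = 0 but N^2 v_3 ≠ 0; then v_{j-1} := N · v_j for j = 3, …, 2.

Pick v_3 = (1, 0, 0, 0)ᵀ.
Then v_2 = N · v_3 = (4, 3, 4, -9)ᵀ.
Then v_1 = N · v_2 = (-16, -4, -16, 28)ᵀ.

Sanity check: (A − (0)·I) v_1 = (0, 0, 0, 0)ᵀ = 0. ✓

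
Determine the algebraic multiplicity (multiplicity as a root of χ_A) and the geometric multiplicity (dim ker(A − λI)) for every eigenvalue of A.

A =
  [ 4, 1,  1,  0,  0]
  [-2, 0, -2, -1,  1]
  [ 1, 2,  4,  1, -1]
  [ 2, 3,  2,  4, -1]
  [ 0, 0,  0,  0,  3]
λ = 3: alg = 5, geom = 3

Step 1 — factor the characteristic polynomial to read off the algebraic multiplicities:
  χ_A(x) = (x - 3)^5

Step 2 — compute geometric multiplicities via the rank-nullity identity g(λ) = n − rank(A − λI):
  rank(A − (3)·I) = 2, so dim ker(A − (3)·I) = n − 2 = 3

Summary:
  λ = 3: algebraic multiplicity = 5, geometric multiplicity = 3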